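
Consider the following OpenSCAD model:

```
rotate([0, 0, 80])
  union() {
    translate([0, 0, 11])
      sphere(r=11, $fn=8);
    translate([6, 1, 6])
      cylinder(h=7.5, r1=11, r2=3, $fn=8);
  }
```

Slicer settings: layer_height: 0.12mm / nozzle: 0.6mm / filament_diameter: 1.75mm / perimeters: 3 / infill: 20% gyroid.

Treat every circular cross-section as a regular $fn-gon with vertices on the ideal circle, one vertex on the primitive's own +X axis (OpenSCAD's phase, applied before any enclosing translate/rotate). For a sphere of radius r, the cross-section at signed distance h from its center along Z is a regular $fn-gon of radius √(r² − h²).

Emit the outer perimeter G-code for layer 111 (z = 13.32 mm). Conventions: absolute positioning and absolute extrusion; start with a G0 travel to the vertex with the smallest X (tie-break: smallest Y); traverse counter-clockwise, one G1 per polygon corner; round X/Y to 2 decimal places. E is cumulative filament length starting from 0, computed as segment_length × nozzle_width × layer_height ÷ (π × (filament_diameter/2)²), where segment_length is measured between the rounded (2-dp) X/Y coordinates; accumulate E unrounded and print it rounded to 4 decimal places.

G0 X-10.59 Y1.87 Z13.32
G1 X-8.81 Y-6.17 E0.2465
G1 X-1.87 Y-10.59 E0.4928
G1 X6.17 Y-8.81 E0.7393
G1 X10.59 Y-1.87 E0.9856
G1 X8.81 Y6.17 E1.2321
G1 X1.87 Y10.59 E1.4784
G1 X-6.17 Y8.81 E1.7249
G1 X-10.59 Y1.87 E1.9712

At z = 13.32 mm: the r=11 sphere contributes a regular 8-gon of circumradius √(11²−2.32²) = 10.753; the cone at (6, 1) contributes a regular 8-gon of circumradius 3.192 (interpolated between r1=11 and r2=3 at t=0.976); Merging all regions: the cone at (6, 1) lies entirely inside the r=11 sphere, so the union is just the r=11 sphere — 1 connected region; (whole slice rotated 80° about Z — lengths, areas and connectivity unchanged). The outline is a single polygon with 8 vertices. Extrusion per mm of travel: 0.6 × 0.12 / (π × 0.875²) = 0.029934. Accumulating E over each segment gives final E = 1.9712.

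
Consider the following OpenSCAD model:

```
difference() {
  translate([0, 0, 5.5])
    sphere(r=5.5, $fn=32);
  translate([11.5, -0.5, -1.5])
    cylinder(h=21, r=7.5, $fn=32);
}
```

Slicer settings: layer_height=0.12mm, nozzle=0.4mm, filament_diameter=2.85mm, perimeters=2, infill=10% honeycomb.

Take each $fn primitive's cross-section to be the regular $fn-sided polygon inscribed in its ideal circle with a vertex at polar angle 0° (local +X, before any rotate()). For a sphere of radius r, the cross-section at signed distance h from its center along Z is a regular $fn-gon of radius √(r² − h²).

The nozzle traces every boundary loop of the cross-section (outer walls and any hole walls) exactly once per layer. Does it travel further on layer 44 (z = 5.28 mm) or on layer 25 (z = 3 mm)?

layer 44 (z = 5.28 mm)

Layer 44 (z = 5.28): the r=5.5 sphere contributes a regular 32-gon of circumradius √(5.5²−0.22²) = 5.496 (perimeter = 2·32·5.496·sin(180°/32) = 34.47 mm); the r=7.5 cylinder at (11.5, -0.5) contributes a regular 32-gon of circumradius 7.5 (perimeter = 2·32·7.500·sin(180°/32) = 47.05 mm); Subtracting the remaining from the first: starting from the r=5.5 sphere, the r=7.5 cylinder at (11.5, -0.5) partially overlaps it — only the 5.70 mm² overlap (of its 175.58 mm²) is removed, clipping the outline — boundary = 34.31 mm. So its perimeter = 34.31 mm. Layer 25 (z = 3): the r=5.5 sphere slices to a regular 32-gon of circumradius 4.899 (√(r²−h²) with h=2.5 from center) (perimeter = 2·32·4.899·sin(180°/32) = 30.73 mm); the r=7.5 cylinder at (11.5, -0.5) gives a regular 32-gon of circumradius 7.5 (constant along its height) (perimeter = 2·32·7.500·sin(180°/32) = 47.05 mm); After the difference (first − rest): starting from the r=5.5 sphere, the r=7.5 cylinder at (11.5, -0.5) partially overlaps it — only the 2.50 mm² overlap (of its 175.58 mm²) is removed, clipping the outline — boundary = 30.64 mm. So its perimeter = 30.64 mm. Layer 44 is larger (34.31 vs 30.64 mm).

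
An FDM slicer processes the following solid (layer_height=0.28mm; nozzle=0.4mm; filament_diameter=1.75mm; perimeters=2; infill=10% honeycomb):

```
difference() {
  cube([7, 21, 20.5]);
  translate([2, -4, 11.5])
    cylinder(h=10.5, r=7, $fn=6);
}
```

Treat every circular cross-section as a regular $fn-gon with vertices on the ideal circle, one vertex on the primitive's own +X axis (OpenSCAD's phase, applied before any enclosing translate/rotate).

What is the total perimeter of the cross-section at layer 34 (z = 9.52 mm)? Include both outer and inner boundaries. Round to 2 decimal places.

56.00 mm

At z = 9.52 mm: the cube is present — its section is the full 7×21 rectangle (perimeter 56.00 mm); the cylinder at (2, -4) does not reach this height (z outside [11.5, 22]); After the difference (first − rest): none of the subtracted shapes is present at this height, so the 7×21 cube is unchanged — boundary = 56.00 mm. Overall, the cross-section is a single solid region. Total boundary length (outer) = 56.00 mm.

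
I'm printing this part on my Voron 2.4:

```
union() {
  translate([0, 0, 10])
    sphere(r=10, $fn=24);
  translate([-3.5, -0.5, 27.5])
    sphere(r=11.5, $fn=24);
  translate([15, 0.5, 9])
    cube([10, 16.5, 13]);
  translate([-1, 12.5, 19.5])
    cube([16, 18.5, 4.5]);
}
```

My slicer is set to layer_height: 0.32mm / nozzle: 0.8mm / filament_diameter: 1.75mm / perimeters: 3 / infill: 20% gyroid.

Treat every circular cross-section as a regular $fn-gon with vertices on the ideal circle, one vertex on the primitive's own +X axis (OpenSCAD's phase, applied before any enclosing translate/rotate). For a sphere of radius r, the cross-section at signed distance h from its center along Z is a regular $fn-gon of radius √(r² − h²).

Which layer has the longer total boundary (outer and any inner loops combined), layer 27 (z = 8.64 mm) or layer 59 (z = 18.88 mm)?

Layer 27 (z = 8.64): the r=10 sphere slices to a regular 24-gon of circumradius 9.907 (√(r²−h²) with h=1.36 from center) (perimeter = 2·24·9.907·sin(180°/24) = 62.07 mm); the sphere at (-3.5, -0.5) does not reach this height (|z−center|=18.860 > r=11.5); the cube at (15, 0.5) is not intersected at this z (z outside [9, 22]); the cube at (-1, 12.5) is absent (z outside [19.5, 24]); Merging all regions: only the r=10 sphere is present, so the union is just that shape — boundary = 62.07 mm. So its perimeter = 62.07 mm. Layer 59 (z = 18.88): the r=10 sphere contributes a regular 24-gon of circumradius √(10²−8.88²) = 4.598 (perimeter = 2·24·4.598·sin(180°/24) = 28.81 mm); the r=11.5 sphere at (-3.5, -0.5) contributes a regular 24-gon of circumradius √(11.5²−8.62²) = 7.612 (perimeter = 2·24·7.612·sin(180°/24) = 47.69 mm); the cube at (15, 0.5) is present — its section is the full 10×16.5 rectangle (perimeter 53.00 mm); the cube at (-1, 12.5) does not reach this height (z outside [19.5, 24]); Combining (union): the regions partially overlap (shared area 63.34 mm²), so the edge portions inside another operand are dropped and the merged outline is re-measured after clipping — boundary = 101.10 mm. So its perimeter = 101.10 mm. Layer 59 is larger (101.10 vs 62.07 mm).

layer 59 (z = 18.88 mm)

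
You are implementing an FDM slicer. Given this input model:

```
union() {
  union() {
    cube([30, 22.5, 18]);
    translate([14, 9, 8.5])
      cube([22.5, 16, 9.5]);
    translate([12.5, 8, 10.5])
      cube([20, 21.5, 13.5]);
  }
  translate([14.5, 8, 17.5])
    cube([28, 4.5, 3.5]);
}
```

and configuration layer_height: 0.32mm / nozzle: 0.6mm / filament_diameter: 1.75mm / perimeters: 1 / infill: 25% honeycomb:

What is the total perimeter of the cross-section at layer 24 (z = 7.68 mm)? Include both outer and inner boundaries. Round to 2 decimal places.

105.00 mm

At z = 7.68 mm: the 30×22.5 cube contributes its full rectangle (perimeter 105.00 mm); the cube at (14, 9) is not intersected at this z (z outside [8.5, 18]); the cube at (12.5, 8) is absent (z outside [10.5, 24]); Merging all regions: only the 30×22.5 cube is present, so the union is just that shape — boundary = 105.00 mm; the cube at (14.5, 8) is absent (z outside [17.5, 21]); Combining (union): only the result so far is present, so the union is just that shape — boundary = 105.00 mm. Overall, the cross-section is a single solid region. Total boundary length (outer) = 105.00 mm.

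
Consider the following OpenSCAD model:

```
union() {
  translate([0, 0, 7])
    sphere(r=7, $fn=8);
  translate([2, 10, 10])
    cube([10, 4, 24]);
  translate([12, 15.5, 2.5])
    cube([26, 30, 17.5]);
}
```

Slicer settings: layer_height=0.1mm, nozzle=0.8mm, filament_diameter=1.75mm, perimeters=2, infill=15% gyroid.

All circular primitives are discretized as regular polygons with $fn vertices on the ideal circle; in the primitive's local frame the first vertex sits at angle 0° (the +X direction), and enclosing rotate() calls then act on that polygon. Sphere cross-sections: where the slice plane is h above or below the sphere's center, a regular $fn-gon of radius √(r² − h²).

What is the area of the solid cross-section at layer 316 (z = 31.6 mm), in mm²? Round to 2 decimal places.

At z = 31.6 mm: the sphere is not intersected at this z (|z−center|=24.600 > r=7); the cube at (2, 10) is present — its section is the full 10×4 rectangle (area 40.00 mm²); the cube at (12, 15.5) does not reach this height (z outside [2.5, 20]); Merging all regions: only the 10×4 cube at (2, 10) is present, so the union is just that shape — area = 40.00 mm². Overall, the cross-section is a single solid region. Net area = 40.00 mm².

40.00 mm²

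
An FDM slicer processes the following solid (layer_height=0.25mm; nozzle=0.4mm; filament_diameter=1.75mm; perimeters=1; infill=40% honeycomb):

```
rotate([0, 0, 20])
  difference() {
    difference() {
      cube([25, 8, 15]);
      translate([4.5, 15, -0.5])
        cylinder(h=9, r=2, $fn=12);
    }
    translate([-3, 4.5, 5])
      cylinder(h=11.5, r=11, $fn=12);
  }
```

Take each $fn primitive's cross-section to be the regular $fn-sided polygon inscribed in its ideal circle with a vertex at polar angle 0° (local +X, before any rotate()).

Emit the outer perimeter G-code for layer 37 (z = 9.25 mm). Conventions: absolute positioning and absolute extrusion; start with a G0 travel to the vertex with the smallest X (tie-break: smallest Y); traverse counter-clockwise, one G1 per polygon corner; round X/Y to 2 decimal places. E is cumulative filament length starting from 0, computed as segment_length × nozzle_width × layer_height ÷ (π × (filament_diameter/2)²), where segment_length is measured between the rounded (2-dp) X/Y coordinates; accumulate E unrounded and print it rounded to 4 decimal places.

At z = 9.25 mm: the cube (footprint 25×8) is included at this height; the cylinder at (4.5, 15) is not intersected at this z (z outside [-0.5, 8.5]); Taking the first minus the rest: none of the subtracted shapes is present at this height, so the 25×8 cube is unchanged — 1 connected region; the r=11 cylinder at (-3, 4.5) contributes a regular 12-gon of circumradius 11; After the difference (first − rest): starting from the result so far, the r=11 cylinder at (-3, 4.5) partially overlaps it — only the 59.65 mm² overlap (of its 363.00 mm²) is removed, clipping the outline — 1 connected region; (rotated 20° about Z; rotation is an isometry so areas/perimeters/island counts are preserved). The outline is a single polygon with 5 vertices. Extrusion per mm of travel: 0.4 × 0.25 / (π × 0.875²) = 0.041575. Accumulating E over each segment gives final E = 2.1800.

G0 X3.90 Y9.93 Z9.25
G1 X5.98 Y6.96 E0.1507
G1 X6.38 Y2.32 E0.3444
G1 X23.49 Y8.55 E1.1014
G1 X20.76 Y16.07 E1.4340
G1 X3.90 Y9.93 E2.1800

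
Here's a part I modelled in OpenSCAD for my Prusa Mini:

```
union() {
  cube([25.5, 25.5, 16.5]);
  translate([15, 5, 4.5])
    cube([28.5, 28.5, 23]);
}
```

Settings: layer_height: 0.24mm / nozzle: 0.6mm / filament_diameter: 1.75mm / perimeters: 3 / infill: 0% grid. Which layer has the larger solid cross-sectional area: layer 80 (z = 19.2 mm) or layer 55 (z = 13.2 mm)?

Layer 80 (z = 19.2): the cube does not reach this height (z outside [0, 16.5]); the cube at (15, 5) is present — its section is the full 28.5×28.5 rectangle (area 812.25 mm²); Combining (union): only the 28.5×28.5 cube at (15, 5) is present, so the union is just that shape — area = 812.25 mm². So its area = 812.25 mm². Layer 55 (z = 13.2): the 25.5×25.5 cube contributes its full rectangle (area 650.25 mm²); the 28.5×28.5 cube at (15, 5) contributes its full rectangle (area 812.25 mm²); Combining (union): the regions partially overlap — summed areas 1462.50 mm² minus the doubly-counted overlap 215.25 mm² gives 1247.25 mm² — area = 1247.25 mm². So its area = 1247.25 mm². Layer 55 is larger (1247.25 vs 812.25 mm²).

layer 55 (z = 13.2 mm)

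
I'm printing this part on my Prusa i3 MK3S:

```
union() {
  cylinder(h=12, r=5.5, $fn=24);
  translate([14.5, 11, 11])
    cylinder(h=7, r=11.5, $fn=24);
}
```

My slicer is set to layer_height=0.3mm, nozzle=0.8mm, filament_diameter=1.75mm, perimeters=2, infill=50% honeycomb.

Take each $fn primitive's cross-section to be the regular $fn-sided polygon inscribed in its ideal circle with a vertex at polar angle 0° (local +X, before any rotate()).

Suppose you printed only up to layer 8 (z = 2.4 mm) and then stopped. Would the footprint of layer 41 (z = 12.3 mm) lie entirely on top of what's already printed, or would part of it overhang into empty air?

Compare the two slices. At z = 2.4: the cylinder: section is a regular 24-gon, circumradius r=5.5 (area = (24/2)·5.500²·sin(360°/24) = 93.95 mm²); the cylinder at (14.5, 11) does not reach this height (z outside [11, 18]); Taking the union: only the r=5.5 cylinder is present, so the union is just that shape — area = 93.95 mm². At z = 12.3: the cylinder is absent (z outside [0, 12]); the r=11.5 cylinder at (14.5, 11) gives a regular 24-gon of circumradius 11.5 (constant along its height) (area = (24/2)·11.500²·sin(360°/24) = 410.75 mm²); Combining (union): only the r=11.5 cylinder at (14.5, 11) is present, so the union is just that shape — area = 410.75 mm². Checking containment: at z = 12.3 the cross-section extends beyond the z = 2.4 cross-section by about 410.75 mm².

part overhangs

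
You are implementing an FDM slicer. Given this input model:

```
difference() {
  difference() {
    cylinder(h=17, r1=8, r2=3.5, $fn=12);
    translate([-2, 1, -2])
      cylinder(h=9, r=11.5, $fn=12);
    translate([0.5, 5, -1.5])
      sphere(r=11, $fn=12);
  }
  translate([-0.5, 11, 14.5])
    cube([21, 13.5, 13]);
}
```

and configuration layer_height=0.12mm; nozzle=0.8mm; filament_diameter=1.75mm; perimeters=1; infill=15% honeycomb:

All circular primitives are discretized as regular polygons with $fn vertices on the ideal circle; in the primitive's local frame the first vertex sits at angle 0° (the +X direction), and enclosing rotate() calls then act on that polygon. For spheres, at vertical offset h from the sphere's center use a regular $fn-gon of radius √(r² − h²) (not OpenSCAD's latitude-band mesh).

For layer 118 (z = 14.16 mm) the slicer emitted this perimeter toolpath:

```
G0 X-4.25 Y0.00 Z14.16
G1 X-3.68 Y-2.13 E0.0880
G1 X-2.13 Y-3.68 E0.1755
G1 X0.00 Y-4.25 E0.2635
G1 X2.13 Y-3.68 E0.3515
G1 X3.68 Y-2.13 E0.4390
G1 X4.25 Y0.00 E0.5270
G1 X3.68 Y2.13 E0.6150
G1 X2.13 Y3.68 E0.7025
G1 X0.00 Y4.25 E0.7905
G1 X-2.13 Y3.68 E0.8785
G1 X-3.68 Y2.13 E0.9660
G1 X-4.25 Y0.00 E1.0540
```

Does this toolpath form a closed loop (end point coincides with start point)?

Start point (G0): (-4.25, 0.00). End point (last G1): the path returns to the start — closed.

yes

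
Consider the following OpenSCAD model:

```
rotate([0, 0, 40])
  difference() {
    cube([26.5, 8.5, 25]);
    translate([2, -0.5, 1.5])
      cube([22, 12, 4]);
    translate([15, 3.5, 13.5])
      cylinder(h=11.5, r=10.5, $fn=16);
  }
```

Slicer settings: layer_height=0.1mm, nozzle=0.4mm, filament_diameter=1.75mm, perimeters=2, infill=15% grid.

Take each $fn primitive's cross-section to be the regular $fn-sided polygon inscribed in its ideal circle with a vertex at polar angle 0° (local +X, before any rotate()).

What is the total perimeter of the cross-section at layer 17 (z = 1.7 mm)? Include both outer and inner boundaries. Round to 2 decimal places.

43.00 mm

At z = 1.7 mm: the cube is present — its section is the full 26.5×8.5 rectangle (perimeter 70.00 mm); the cube at (2, -0.5) is present — its section is the full 22×12 rectangle (perimeter 68.00 mm); the cylinder at (15, 3.5) is not intersected at this z (z outside [13.5, 25]); Taking the first minus the rest: starting from the 26.5×8.5 cube, the 22×12 cube at (2, -0.5) partially overlaps it — only the 187.00 mm² overlap (of its 264.00 mm²) is removed, clipping the outline — boundary = 43.00 mm; (whole slice rotated 40° about Z — lengths, areas and connectivity unchanged). Overall, the cross-section has 2 separate islands. Total boundary length (outer) = 43.00 mm.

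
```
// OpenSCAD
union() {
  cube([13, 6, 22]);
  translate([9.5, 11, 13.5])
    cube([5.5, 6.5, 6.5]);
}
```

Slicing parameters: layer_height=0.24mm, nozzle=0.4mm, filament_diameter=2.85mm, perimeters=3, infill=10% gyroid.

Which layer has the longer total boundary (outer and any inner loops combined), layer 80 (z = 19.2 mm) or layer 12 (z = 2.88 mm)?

Layer 80 (z = 19.2): the cube is present — its section is the full 13×6 rectangle (perimeter 38.00 mm); the 5.5×6.5 cube at (9.5, 11) contributes its full rectangle (perimeter 24.00 mm); Merging all regions: the 2 present regions are separate (no shared area or edge), so areas and boundary lengths simply add and each stays a separate island — boundary = 62.00 mm. So its perimeter = 62.00 mm. Layer 12 (z = 2.88): the cube is present — its section is the full 13×6 rectangle (perimeter 38.00 mm); the cube at (9.5, 11) does not reach this height (z outside [13.5, 20]); Merging all regions: only the 13×6 cube is present, so the union is just that shape — boundary = 38.00 mm. So its perimeter = 38.00 mm. Layer 80 is larger (62.00 vs 38.00 mm).

layer 80 (z = 19.2 mm)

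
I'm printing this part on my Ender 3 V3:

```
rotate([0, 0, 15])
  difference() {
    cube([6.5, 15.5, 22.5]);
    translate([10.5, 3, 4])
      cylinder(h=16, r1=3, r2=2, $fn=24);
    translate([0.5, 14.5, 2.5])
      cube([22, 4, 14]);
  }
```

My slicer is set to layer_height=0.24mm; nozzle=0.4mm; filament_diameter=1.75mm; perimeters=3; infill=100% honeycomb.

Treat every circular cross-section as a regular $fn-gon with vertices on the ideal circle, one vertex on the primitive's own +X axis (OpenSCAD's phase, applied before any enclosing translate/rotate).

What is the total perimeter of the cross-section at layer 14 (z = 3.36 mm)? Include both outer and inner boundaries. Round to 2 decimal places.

At z = 3.36 mm: the cube is present — its section is the full 6.5×15.5 rectangle (perimeter 44.00 mm); the cone at (10.5, 3) does not reach this height (z outside [4, 20]); the 22×4 cube at (0.5, 14.5) contributes its full rectangle (perimeter 52.00 mm); After the difference (first − rest): starting from the 6.5×15.5 cube, the 22×4 cube at (0.5, 14.5) partially overlaps it — only the 6.00 mm² overlap (of its 88.00 mm²) is removed, clipping the outline — boundary = 44.00 mm; (rotated 15° about Z; rotation is an isometry so areas/perimeters/island counts are preserved). Overall, the cross-section is a single solid region. Total boundary length (outer) = 44.00 mm.

44.00 mm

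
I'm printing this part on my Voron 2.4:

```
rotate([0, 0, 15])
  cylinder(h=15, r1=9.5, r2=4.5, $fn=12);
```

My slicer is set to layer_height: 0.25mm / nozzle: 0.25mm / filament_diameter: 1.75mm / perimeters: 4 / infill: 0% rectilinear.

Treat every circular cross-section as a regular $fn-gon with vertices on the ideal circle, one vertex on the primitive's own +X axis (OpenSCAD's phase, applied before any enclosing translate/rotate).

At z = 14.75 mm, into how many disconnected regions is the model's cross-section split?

At z = 14.75 mm: the cone contributes a regular 12-gon of circumradius 4.583 (interpolated between r1=9.5 and r2=4.5 at t=0.983); (rotated 15° about Z; rotation is an isometry so areas/perimeters/island counts are preserved). The result has 1 disconnected region.

1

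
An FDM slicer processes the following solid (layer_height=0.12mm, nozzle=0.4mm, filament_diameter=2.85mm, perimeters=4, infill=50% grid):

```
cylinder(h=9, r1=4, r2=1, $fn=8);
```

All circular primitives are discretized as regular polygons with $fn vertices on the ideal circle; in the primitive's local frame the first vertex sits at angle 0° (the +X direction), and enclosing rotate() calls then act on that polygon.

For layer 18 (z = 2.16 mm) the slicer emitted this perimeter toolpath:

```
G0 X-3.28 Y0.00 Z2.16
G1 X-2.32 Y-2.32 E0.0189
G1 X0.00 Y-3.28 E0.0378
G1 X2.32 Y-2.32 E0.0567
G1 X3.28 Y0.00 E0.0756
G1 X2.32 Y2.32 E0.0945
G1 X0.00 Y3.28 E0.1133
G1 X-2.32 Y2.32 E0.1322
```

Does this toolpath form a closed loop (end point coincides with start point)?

Start point (G0): (-3.28, 0.00). End point (last G1): the path does not return to the start — open.

no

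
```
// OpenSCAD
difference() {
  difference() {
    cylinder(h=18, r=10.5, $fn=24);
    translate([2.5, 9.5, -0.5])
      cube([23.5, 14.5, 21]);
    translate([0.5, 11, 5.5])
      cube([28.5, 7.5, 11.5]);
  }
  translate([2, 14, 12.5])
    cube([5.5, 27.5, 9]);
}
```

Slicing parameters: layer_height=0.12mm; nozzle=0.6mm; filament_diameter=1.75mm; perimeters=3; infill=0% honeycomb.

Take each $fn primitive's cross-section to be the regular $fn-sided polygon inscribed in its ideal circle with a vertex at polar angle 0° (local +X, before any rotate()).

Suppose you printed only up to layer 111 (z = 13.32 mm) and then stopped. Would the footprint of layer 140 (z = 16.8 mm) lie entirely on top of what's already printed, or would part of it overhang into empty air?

Compare the two slices. At z = 13.32: the r=10.5 cylinder contributes a regular 24-gon of circumradius 10.5 (area = (24/2)·10.500²·sin(360°/24) = 342.42 mm²); the 23.5×14.5 cube at (2.5, 9.5) contributes its full rectangle (area 340.75 mm²); the 28.5×7.5 cube at (0.5, 11) contributes its full rectangle (area 213.75 mm²); Subtracting the remaining from the first: starting from the r=10.5 cylinder (342.42 mm²), the 23.5×14.5 cube at (2.5, 9.5) partially overlaps it — only the 0.64 mm² overlap (of its 340.75 mm²) is removed, clipping the outline; the 28.5×7.5 cube at (0.5, 11) misses the remaining region (no effect) — area = 341.78 mm²; the cube at (2, 14) is present — its section is the full 5.5×27.5 rectangle (area 151.25 mm²); Subtracting the remaining from the first: starting from that combined region (341.78 mm²), the 5.5×27.5 cube at (2, 14) misses the remaining region (no effect) — area = 341.78 mm². At z = 16.8: the cylinder: section is a regular 24-gon, circumradius r=10.5 (area = (24/2)·10.500²·sin(360°/24) = 342.42 mm²); the 23.5×14.5 cube at (2.5, 9.5) contributes its full rectangle (area 340.75 mm²); the cube at (0.5, 11) is present — its section is the full 28.5×7.5 rectangle (area 213.75 mm²); After the difference (first − rest): starting from the r=10.5 cylinder (342.42 mm²), the 23.5×14.5 cube at (2.5, 9.5) partially overlaps it — only the 0.64 mm² overlap (of its 340.75 mm²) is removed, clipping the outline; the 28.5×7.5 cube at (0.5, 11) misses the remaining region (no effect) — area = 341.78 mm²; the cube at (2, 14) (footprint 5.5×27.5) is included at this height (area 151.25 mm²); Subtracting the remaining from the first: starting from that combined region (341.78 mm²), the 5.5×27.5 cube at (2, 14) misses the remaining region (no effect) — area = 341.78 mm². Checking containment: the cross-section at z = 16.8 is a subset of the cross-section at z = 13.32.

entirely on top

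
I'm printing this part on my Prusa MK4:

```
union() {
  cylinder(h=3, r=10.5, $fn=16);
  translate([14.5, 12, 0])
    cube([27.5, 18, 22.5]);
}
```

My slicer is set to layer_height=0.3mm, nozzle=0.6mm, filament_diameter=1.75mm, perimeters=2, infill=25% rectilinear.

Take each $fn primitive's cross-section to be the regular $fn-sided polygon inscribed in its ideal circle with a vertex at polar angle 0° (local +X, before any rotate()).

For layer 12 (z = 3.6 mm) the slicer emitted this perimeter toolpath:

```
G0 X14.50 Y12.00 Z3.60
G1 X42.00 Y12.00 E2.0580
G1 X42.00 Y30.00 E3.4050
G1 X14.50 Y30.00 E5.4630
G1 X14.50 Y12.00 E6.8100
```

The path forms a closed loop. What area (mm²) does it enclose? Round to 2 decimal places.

Apply the shoelace formula to the sequence of (X, Y) vertices; enclosed area = 495.00 mm².

495.00 mm²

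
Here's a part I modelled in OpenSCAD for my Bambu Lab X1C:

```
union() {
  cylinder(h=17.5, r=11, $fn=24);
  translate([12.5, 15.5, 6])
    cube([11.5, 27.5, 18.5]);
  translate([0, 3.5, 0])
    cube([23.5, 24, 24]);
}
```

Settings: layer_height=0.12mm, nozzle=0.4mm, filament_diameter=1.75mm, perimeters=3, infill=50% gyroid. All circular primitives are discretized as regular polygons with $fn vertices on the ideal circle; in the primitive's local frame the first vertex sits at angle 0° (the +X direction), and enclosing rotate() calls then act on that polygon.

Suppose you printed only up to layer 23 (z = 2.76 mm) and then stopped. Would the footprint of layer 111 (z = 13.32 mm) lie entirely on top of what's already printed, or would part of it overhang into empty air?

part overhangs

Compare the two slices. At z = 2.76: the r=11 cylinder contributes a regular 24-gon of circumradius 11 (area = (24/2)·11.000²·sin(360°/24) = 375.81 mm²); the cube at (12.5, 15.5) is not intersected at this z (z outside [6, 24.5]); the cube at (0, 3.5) (footprint 23.5×24) is included at this height (area 564.00 mm²); Combining (union): the regions partially overlap — summed areas 939.81 mm² minus the doubly-counted overlap 56.32 mm² gives 883.49 mm² — area = 883.49 mm². At z = 13.32: the r=11 cylinder gives a regular 24-gon of circumradius 11 (constant along its height) (area = (24/2)·11.000²·sin(360°/24) = 375.81 mm²); the cube at (12.5, 15.5) (footprint 11.5×27.5) is included at this height (area 316.25 mm²); the cube at (0, 3.5) is present — its section is the full 23.5×24 rectangle (area 564.00 mm²); Combining (union): the regions partially overlap — summed areas 1256.06 mm² minus the doubly-counted overlap 188.32 mm² gives 1067.74 mm² — area = 1067.74 mm². Checking containment: at z = 13.32 the cross-section extends beyond the z = 2.76 cross-section by about 184.25 mm².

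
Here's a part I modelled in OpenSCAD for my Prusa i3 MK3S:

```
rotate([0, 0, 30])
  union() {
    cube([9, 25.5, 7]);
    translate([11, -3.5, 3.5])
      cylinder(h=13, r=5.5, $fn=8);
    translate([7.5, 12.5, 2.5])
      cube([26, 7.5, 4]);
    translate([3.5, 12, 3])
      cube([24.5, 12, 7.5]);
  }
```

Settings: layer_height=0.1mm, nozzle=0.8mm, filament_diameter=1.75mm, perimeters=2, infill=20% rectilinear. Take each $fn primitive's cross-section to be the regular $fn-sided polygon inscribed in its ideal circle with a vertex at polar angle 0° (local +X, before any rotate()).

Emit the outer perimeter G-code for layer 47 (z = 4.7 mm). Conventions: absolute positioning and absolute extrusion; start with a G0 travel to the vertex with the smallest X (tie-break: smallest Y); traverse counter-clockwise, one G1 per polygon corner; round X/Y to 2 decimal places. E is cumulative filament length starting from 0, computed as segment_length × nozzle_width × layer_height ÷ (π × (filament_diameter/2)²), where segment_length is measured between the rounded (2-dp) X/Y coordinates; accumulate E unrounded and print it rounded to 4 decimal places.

At z = 4.7 mm: the cube (footprint 9×25.5) is included at this height; the r=5.5 cylinder at (11, -3.5) gives a regular 8-gon of circumradius 5.5 (constant along its height); the cube at (7.5, 12.5) (footprint 26×7.5) is included at this height; the cube at (3.5, 12) is present — its section is the full 24.5×12 rectangle; Combining (union): the regions partially overlap (shared area 221.26 mm²), so overlapping operands fuse into one piece — 1 connected region; (rotated 30° about Z; rotation is an isometry so areas/perimeters/island counts are preserved). The outline is a single polygon with 20 vertices. Extrusion per mm of travel: 0.8 × 0.1 / (π × 0.875²) = 0.033260. Accumulating E over each segment gives final E = 4.8553.

G0 X-12.75 Y22.08 Z4.70
G1 X0.00 Y0.00 E0.8480
G1 X6.02 Y3.47 E1.0791
G1 X6.51 Y-0.28 E1.2049
G1 X9.85 Y-2.84 E1.3449
G1 X14.03 Y-2.29 E1.4851
G1 X16.59 Y1.05 E1.6251
G1 X16.04 Y5.22 E1.7650
G1 X12.70 Y7.78 E1.9049
G1 X8.53 Y7.23 E2.0448
G1 X7.21 Y5.51 E2.1170
G1 X1.79 Y14.89 E2.4773
G1 X18.25 Y24.39 E3.1094
G1 X18.00 Y24.83 E3.1262
G1 X22.76 Y27.58 E3.3090
G1 X19.01 Y34.07 E3.5583
G1 X14.25 Y31.32 E3.7412
G1 X12.25 Y34.78 E3.8741
G1 X-4.21 Y25.28 E4.5062
G1 X-4.96 Y26.58 E4.5561
G1 X-12.75 Y22.08 E4.8553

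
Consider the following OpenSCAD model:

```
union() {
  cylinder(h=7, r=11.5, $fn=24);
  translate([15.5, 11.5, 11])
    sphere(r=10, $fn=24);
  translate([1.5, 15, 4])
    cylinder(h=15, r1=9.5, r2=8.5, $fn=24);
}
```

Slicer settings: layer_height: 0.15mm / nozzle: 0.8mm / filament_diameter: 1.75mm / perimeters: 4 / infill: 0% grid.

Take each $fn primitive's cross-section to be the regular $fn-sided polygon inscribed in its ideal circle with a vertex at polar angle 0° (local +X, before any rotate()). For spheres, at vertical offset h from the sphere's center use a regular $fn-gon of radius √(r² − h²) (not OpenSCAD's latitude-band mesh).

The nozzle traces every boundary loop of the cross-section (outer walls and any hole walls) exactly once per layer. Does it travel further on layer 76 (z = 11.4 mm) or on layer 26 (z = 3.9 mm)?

layer 26 (z = 3.9 mm)

Layer 76 (z = 11.4): the cylinder is not intersected at this z (z outside [0, 7]); the sphere at (15.5, 11.5): section is a regular 24-gon, circumradius = √(r²−h²) = √(10²−0.4²) = 9.992 (perimeter = 2·24·9.992·sin(180°/24) = 62.60 mm); the cone at (1.5, 15): at t=0.493 of its height the radius interpolates to r₁+(r₂−r₁)t = 9.007, giving a regular 24-gon of that circumradius (perimeter = 2·24·9.007·sin(180°/24) = 56.43 mm); Merging all regions: the regions partially overlap (shared area 37.10 mm²), so the edge portions inside another operand are dropped and the merged outline is re-measured after clipping — boundary = 92.54 mm. So its perimeter = 92.54 mm. Layer 26 (z = 3.9): the cylinder: section is a regular 24-gon, circumradius r=11.5 (perimeter = 2·24·11.500·sin(180°/24) = 72.05 mm); the sphere at (15.5, 11.5): section is a regular 24-gon, circumradius = √(r²−h²) = √(10²−7.1²) = 7.042 (perimeter = 2·24·7.042·sin(180°/24) = 44.12 mm); the cone at (1.5, 15) does not reach this height (z outside [4, 19]); Combining (union): the 2 present regions are separate (no shared area or edge), so areas and boundary lengths simply add and each stays a separate island — boundary = 116.17 mm. So its perimeter = 116.17 mm. Layer 26 is larger (116.17 vs 92.54 mm).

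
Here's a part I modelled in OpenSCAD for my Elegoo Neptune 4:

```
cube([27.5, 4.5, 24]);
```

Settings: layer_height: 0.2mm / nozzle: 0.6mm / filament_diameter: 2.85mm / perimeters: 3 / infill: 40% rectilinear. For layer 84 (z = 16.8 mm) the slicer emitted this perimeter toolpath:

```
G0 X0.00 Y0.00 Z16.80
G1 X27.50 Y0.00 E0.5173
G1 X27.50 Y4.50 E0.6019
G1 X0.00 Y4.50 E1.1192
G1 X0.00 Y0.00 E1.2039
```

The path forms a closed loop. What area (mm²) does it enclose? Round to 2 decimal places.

Apply the shoelace formula to the sequence of (X, Y) vertices; enclosed area = 123.75 mm².

123.75 mm²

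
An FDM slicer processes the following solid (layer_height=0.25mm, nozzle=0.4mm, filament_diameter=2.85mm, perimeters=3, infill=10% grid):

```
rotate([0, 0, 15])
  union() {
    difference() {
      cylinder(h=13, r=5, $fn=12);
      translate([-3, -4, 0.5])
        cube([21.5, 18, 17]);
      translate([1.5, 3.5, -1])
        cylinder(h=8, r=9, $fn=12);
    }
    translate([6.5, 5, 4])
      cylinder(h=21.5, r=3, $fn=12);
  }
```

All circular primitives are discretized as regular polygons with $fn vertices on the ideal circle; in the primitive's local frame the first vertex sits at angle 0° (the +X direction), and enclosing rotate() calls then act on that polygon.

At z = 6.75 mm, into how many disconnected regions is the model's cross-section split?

1

At z = 6.75 mm: the r=5 cylinder contributes a regular 12-gon of circumradius 5; the 21.5×18 cube at (-3, -4) contributes its full rectangle; the r=9 cylinder at (1.5, 3.5) contributes a regular 12-gon of circumradius 9; Subtracting the remaining from the first: starting from the r=5 cylinder, the 21.5×18 cube at (-3, -4) partially overlaps it — only the 61.47 mm² overlap (of its 387.00 mm²) is removed, clipping the outline; the r=9 cylinder at (1.5, 3.5) covers all of what remains (removes everything) — nothing remains; the r=3 cylinder at (6.5, 5) contributes a regular 12-gon of circumradius 3; Taking the union: only the r=3 cylinder at (6.5, 5) is present, so the union is just that shape — 1 connected region; (rotated 15° about Z; rotation is an isometry so areas/perimeters/island counts are preserved). The result has 1 disconnected region.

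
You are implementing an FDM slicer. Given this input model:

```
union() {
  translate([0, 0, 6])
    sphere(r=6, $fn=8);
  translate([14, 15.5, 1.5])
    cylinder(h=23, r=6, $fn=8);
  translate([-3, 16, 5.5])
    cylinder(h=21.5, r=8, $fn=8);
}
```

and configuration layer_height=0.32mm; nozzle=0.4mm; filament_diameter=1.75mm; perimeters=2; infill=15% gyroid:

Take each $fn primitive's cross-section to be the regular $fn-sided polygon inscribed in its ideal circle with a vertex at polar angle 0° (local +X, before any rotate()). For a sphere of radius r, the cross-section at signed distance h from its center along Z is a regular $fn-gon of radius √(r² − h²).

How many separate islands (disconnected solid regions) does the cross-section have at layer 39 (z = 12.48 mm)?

At z = 12.48 mm: the sphere does not reach this height (|z−center|=6.480 > r=6); the r=6 cylinder at (14, 15.5) contributes a regular 8-gon of circumradius 6; the cylinder at (-3, 16): section is a regular 8-gon, circumradius r=8; Merging all regions: the 2 present regions are separate (no shared area or edge), so areas and boundary lengths simply add and each stays a separate island — 2 connected regions. Overall, the cross-section has 2 separate islands. Island count = 2.

2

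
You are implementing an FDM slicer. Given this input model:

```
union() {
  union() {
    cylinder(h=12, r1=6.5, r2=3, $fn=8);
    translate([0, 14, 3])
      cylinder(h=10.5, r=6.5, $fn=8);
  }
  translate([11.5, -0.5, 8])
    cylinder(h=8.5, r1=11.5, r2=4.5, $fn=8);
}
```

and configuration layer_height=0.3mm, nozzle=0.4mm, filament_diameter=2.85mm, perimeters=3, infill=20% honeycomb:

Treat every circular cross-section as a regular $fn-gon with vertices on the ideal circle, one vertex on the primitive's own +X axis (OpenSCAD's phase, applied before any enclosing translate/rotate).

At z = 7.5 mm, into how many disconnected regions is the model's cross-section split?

At z = 7.5 mm: the cone: at t=0.625 of its height the radius interpolates to r₁+(r₂−r₁)t = 4.312, giving a regular 8-gon of that circumradius; the r=6.5 cylinder at (0, 14) contributes a regular 8-gon of circumradius 6.5; Combining (union): the 2 present regions are separate (no shared area or edge), so areas and boundary lengths simply add and each stays a separate island — 2 connected regions; the cone at (11.5, -0.5) does not reach this height (z outside [8, 16.5]); Taking the union: only the result so far is present, so the union is just that shape — 2 connected regions. The result has 2 disconnected regions.

2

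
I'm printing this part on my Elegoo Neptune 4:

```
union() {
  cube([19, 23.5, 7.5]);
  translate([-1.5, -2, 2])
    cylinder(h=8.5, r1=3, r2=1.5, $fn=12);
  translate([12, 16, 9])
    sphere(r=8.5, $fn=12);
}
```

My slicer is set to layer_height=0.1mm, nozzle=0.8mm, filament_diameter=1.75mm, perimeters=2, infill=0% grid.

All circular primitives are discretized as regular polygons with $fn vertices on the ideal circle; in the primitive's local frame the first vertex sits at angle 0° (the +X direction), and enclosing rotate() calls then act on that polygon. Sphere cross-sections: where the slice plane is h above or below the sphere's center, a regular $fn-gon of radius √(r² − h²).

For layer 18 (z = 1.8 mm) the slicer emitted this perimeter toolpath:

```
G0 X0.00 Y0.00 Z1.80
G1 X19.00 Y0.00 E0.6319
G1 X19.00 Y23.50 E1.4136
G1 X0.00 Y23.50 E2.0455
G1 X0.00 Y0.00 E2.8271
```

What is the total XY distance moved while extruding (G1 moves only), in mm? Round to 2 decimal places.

85.00 mm

Sum the Euclidean lengths of each G1 segment: total = 85.00 mm.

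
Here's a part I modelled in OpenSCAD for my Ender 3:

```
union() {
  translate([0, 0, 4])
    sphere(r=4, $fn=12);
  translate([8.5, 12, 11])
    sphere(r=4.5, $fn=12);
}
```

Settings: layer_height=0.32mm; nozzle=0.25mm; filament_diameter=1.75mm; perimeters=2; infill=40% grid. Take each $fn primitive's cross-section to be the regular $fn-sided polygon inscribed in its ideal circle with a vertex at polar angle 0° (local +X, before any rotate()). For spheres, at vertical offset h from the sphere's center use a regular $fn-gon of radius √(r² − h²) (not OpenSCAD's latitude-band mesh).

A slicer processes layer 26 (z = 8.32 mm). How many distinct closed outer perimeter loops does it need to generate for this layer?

1

At z = 8.32 mm: the sphere is not intersected at this z (|z−center|=4.320 > r=4); the sphere at (8.5, 12): section is a regular 12-gon, circumradius = √(r²−h²) = √(4.5²−2.68²) = 3.615; Merging all regions: only the r=4.5 sphere at (8.5, 12) is present, so the union is just that shape — 1 connected region. The result has 1 disconnected region.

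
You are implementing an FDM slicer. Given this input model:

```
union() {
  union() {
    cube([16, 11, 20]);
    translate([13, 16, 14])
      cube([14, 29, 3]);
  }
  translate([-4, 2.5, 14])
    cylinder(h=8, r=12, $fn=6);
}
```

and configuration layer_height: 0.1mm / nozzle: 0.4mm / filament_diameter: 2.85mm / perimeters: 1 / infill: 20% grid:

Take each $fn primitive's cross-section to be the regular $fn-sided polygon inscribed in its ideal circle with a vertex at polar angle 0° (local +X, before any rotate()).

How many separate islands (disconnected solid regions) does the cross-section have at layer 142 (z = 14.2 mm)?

2

At z = 14.2 mm: the cube is present — its section is the full 16×11 rectangle; the 14×29 cube at (13, 16) contributes its full rectangle; Combining (union): the 2 present regions are separate (no shared area or edge), so areas and boundary lengths simply add and each stays a separate island — 2 connected regions; the r=12 cylinder at (-4, 2.5) contributes a regular 6-gon of circumradius 12; Taking the union: the regions partially overlap (shared area 65.34 mm²), so overlapping operands fuse into one piece — 2 connected regions. Overall, the cross-section has 2 separate islands. Island count = 2.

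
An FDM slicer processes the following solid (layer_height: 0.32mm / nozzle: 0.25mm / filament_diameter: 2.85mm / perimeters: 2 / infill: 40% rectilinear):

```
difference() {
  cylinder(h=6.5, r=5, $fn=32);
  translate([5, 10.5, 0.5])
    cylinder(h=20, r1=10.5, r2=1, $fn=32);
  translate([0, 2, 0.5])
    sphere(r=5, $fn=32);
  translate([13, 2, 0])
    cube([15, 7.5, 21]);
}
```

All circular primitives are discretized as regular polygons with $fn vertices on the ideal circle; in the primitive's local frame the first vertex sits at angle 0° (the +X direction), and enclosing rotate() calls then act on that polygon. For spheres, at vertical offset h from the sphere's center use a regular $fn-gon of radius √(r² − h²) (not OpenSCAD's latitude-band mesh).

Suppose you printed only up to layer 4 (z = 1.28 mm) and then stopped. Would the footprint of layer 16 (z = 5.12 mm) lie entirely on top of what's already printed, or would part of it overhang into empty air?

Compare the two slices. At z = 1.28: the r=5 cylinder gives a regular 32-gon of circumradius 5 (constant along its height) (area = (32/2)·5.000²·sin(360°/32) = 78.04 mm²); the cone at (5, 10.5) (r1=10.5→r2=1) has section circumradius 10.130 here — a regular 32-gon (area = (32/2)·10.130²·sin(360°/32) = 320.28 mm²); the r=5 sphere at (0, 2) slices to a regular 32-gon of circumradius 4.939 (√(r²−h²) with h=0.78 from center) (area = (32/2)·4.939²·sin(360°/32) = 76.14 mm²); the 15×7.5 cube at (13, 2) contributes its full rectangle (area 112.50 mm²); Subtracting the remaining from the first: starting from the r=5 cylinder (78.04 mm²), the cone at (5, 10.5) partially overlaps it — only the 20.80 mm² overlap (of its 320.28 mm²) is removed, clipping the outline; the r=5 sphere at (0, 2) partially overlaps it — only the 36.72 mm² overlap (of its 76.14 mm²) is removed, clipping the outline; the 15×7.5 cube at (13, 2) misses the remaining region (no effect) — area = 20.52 mm². At z = 5.12: the r=5 cylinder contributes a regular 32-gon of circumradius 5 (area = (32/2)·5.000²·sin(360°/32) = 78.04 mm²); the cone at (5, 10.5) (r1=10.5→r2=1) has section circumradius 8.306 here — a regular 32-gon (area = (32/2)·8.306²·sin(360°/32) = 215.32 mm²); the sphere at (0, 2): section is a regular 32-gon, circumradius = √(r²−h²) = √(5²−4.62²) = 1.912 (area = (32/2)·1.912²·sin(360°/32) = 11.41 mm²); the cube at (13, 2) is present — its section is the full 15×7.5 rectangle (area 112.50 mm²); Taking the first minus the rest: starting from the r=5 cylinder (78.04 mm²), the cone at (5, 10.5) partially overlaps it — only the 6.77 mm² overlap (of its 215.32 mm²) is removed, clipping the outline; the r=5 sphere at (0, 2) partially overlaps it — only the 10.99 mm² overlap (of its 11.41 mm²) is removed, clipping the outline; the 15×7.5 cube at (13, 2) misses the remaining region (no effect) — area = 60.27 mm². Checking containment: at z = 5.12 the cross-section extends beyond the z = 1.28 cross-section by about 39.76 mm².

part overhangs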